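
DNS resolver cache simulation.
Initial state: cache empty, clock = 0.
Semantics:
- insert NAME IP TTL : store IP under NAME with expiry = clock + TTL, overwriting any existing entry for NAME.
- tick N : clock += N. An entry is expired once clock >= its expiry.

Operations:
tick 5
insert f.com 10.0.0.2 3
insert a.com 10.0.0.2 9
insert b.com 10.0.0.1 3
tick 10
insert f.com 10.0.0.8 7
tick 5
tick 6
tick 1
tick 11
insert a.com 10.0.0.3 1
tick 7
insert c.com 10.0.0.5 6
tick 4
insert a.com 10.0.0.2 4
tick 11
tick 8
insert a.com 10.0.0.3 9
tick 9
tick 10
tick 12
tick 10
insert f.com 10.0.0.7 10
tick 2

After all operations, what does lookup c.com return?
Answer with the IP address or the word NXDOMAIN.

Op 1: tick 5 -> clock=5.
Op 2: insert f.com -> 10.0.0.2 (expiry=5+3=8). clock=5
Op 3: insert a.com -> 10.0.0.2 (expiry=5+9=14). clock=5
Op 4: insert b.com -> 10.0.0.1 (expiry=5+3=8). clock=5
Op 5: tick 10 -> clock=15. purged={a.com,b.com,f.com}
Op 6: insert f.com -> 10.0.0.8 (expiry=15+7=22). clock=15
Op 7: tick 5 -> clock=20.
Op 8: tick 6 -> clock=26. purged={f.com}
Op 9: tick 1 -> clock=27.
Op 10: tick 11 -> clock=38.
Op 11: insert a.com -> 10.0.0.3 (expiry=38+1=39). clock=38
Op 12: tick 7 -> clock=45. purged={a.com}
Op 13: insert c.com -> 10.0.0.5 (expiry=45+6=51). clock=45
Op 14: tick 4 -> clock=49.
Op 15: insert a.com -> 10.0.0.2 (expiry=49+4=53). clock=49
Op 16: tick 11 -> clock=60. purged={a.com,c.com}
Op 17: tick 8 -> clock=68.
Op 18: insert a.com -> 10.0.0.3 (expiry=68+9=77). clock=68
Op 19: tick 9 -> clock=77. purged={a.com}
Op 20: tick 10 -> clock=87.
Op 21: tick 12 -> clock=99.
Op 22: tick 10 -> clock=109.
Op 23: insert f.com -> 10.0.0.7 (expiry=109+10=119). clock=109
Op 24: tick 2 -> clock=111.
lookup c.com: not in cache (expired or never inserted)

Answer: NXDOMAIN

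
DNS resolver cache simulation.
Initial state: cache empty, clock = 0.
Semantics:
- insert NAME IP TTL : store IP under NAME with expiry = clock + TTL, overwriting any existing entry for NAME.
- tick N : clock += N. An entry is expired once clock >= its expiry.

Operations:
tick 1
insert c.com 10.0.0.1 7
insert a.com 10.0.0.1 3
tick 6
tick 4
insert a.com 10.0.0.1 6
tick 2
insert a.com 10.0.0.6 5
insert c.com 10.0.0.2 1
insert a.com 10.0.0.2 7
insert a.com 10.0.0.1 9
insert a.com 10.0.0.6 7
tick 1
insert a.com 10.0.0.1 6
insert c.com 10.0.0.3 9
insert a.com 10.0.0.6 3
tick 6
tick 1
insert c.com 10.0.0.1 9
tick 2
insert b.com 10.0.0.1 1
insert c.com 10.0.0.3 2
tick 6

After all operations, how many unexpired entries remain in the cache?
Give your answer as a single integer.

Answer: 0

Derivation:
Op 1: tick 1 -> clock=1.
Op 2: insert c.com -> 10.0.0.1 (expiry=1+7=8). clock=1
Op 3: insert a.com -> 10.0.0.1 (expiry=1+3=4). clock=1
Op 4: tick 6 -> clock=7. purged={a.com}
Op 5: tick 4 -> clock=11. purged={c.com}
Op 6: insert a.com -> 10.0.0.1 (expiry=11+6=17). clock=11
Op 7: tick 2 -> clock=13.
Op 8: insert a.com -> 10.0.0.6 (expiry=13+5=18). clock=13
Op 9: insert c.com -> 10.0.0.2 (expiry=13+1=14). clock=13
Op 10: insert a.com -> 10.0.0.2 (expiry=13+7=20). clock=13
Op 11: insert a.com -> 10.0.0.1 (expiry=13+9=22). clock=13
Op 12: insert a.com -> 10.0.0.6 (expiry=13+7=20). clock=13
Op 13: tick 1 -> clock=14. purged={c.com}
Op 14: insert a.com -> 10.0.0.1 (expiry=14+6=20). clock=14
Op 15: insert c.com -> 10.0.0.3 (expiry=14+9=23). clock=14
Op 16: insert a.com -> 10.0.0.6 (expiry=14+3=17). clock=14
Op 17: tick 6 -> clock=20. purged={a.com}
Op 18: tick 1 -> clock=21.
Op 19: insert c.com -> 10.0.0.1 (expiry=21+9=30). clock=21
Op 20: tick 2 -> clock=23.
Op 21: insert b.com -> 10.0.0.1 (expiry=23+1=24). clock=23
Op 22: insert c.com -> 10.0.0.3 (expiry=23+2=25). clock=23
Op 23: tick 6 -> clock=29. purged={b.com,c.com}
Final cache (unexpired): {} -> size=0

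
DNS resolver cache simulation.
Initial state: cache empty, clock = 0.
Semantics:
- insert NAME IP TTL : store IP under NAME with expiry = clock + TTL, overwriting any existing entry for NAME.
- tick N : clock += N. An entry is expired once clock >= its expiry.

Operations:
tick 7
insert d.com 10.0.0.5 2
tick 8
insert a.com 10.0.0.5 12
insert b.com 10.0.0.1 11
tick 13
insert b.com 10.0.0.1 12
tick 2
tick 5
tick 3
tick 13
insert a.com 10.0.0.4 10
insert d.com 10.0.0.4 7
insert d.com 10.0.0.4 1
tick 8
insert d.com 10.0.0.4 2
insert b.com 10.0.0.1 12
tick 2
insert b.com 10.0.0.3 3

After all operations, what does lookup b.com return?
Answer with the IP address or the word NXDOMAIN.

Op 1: tick 7 -> clock=7.
Op 2: insert d.com -> 10.0.0.5 (expiry=7+2=9). clock=7
Op 3: tick 8 -> clock=15. purged={d.com}
Op 4: insert a.com -> 10.0.0.5 (expiry=15+12=27). clock=15
Op 5: insert b.com -> 10.0.0.1 (expiry=15+11=26). clock=15
Op 6: tick 13 -> clock=28. purged={a.com,b.com}
Op 7: insert b.com -> 10.0.0.1 (expiry=28+12=40). clock=28
Op 8: tick 2 -> clock=30.
Op 9: tick 5 -> clock=35.
Op 10: tick 3 -> clock=38.
Op 11: tick 13 -> clock=51. purged={b.com}
Op 12: insert a.com -> 10.0.0.4 (expiry=51+10=61). clock=51
Op 13: insert d.com -> 10.0.0.4 (expiry=51+7=58). clock=51
Op 14: insert d.com -> 10.0.0.4 (expiry=51+1=52). clock=51
Op 15: tick 8 -> clock=59. purged={d.com}
Op 16: insert d.com -> 10.0.0.4 (expiry=59+2=61). clock=59
Op 17: insert b.com -> 10.0.0.1 (expiry=59+12=71). clock=59
Op 18: tick 2 -> clock=61. purged={a.com,d.com}
Op 19: insert b.com -> 10.0.0.3 (expiry=61+3=64). clock=61
lookup b.com: present, ip=10.0.0.3 expiry=64 > clock=61

Answer: 10.0.0.3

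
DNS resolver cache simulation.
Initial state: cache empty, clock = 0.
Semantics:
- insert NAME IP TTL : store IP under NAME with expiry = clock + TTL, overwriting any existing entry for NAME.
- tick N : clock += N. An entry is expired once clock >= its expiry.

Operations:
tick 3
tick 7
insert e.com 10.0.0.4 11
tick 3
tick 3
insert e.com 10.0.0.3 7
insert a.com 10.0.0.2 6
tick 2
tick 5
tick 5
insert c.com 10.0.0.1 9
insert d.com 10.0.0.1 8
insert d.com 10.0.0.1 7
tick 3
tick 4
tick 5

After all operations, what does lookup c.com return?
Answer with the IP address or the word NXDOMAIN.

Answer: NXDOMAIN

Derivation:
Op 1: tick 3 -> clock=3.
Op 2: tick 7 -> clock=10.
Op 3: insert e.com -> 10.0.0.4 (expiry=10+11=21). clock=10
Op 4: tick 3 -> clock=13.
Op 5: tick 3 -> clock=16.
Op 6: insert e.com -> 10.0.0.3 (expiry=16+7=23). clock=16
Op 7: insert a.com -> 10.0.0.2 (expiry=16+6=22). clock=16
Op 8: tick 2 -> clock=18.
Op 9: tick 5 -> clock=23. purged={a.com,e.com}
Op 10: tick 5 -> clock=28.
Op 11: insert c.com -> 10.0.0.1 (expiry=28+9=37). clock=28
Op 12: insert d.com -> 10.0.0.1 (expiry=28+8=36). clock=28
Op 13: insert d.com -> 10.0.0.1 (expiry=28+7=35). clock=28
Op 14: tick 3 -> clock=31.
Op 15: tick 4 -> clock=35. purged={d.com}
Op 16: tick 5 -> clock=40. purged={c.com}
lookup c.com: not in cache (expired or never inserted)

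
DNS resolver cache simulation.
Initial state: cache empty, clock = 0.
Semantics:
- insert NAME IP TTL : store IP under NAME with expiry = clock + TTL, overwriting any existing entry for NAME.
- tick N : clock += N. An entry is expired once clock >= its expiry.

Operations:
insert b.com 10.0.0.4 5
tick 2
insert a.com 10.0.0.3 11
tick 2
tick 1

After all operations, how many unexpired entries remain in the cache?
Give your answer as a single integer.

Op 1: insert b.com -> 10.0.0.4 (expiry=0+5=5). clock=0
Op 2: tick 2 -> clock=2.
Op 3: insert a.com -> 10.0.0.3 (expiry=2+11=13). clock=2
Op 4: tick 2 -> clock=4.
Op 5: tick 1 -> clock=5. purged={b.com}
Final cache (unexpired): {a.com} -> size=1

Answer: 1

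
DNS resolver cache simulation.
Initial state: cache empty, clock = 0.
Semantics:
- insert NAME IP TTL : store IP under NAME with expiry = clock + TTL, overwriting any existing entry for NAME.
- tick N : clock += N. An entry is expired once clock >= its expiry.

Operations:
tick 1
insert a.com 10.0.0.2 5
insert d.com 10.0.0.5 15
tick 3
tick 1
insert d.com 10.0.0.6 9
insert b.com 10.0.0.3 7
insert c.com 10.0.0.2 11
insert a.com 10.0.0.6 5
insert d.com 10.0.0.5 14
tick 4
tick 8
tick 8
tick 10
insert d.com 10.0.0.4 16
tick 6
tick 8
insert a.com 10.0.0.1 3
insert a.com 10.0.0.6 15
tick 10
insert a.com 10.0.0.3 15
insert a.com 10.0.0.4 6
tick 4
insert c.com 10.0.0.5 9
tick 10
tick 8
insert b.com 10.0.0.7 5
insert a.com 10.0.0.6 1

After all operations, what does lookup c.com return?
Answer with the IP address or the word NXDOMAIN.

Answer: NXDOMAIN

Derivation:
Op 1: tick 1 -> clock=1.
Op 2: insert a.com -> 10.0.0.2 (expiry=1+5=6). clock=1
Op 3: insert d.com -> 10.0.0.5 (expiry=1+15=16). clock=1
Op 4: tick 3 -> clock=4.
Op 5: tick 1 -> clock=5.
Op 6: insert d.com -> 10.0.0.6 (expiry=5+9=14). clock=5
Op 7: insert b.com -> 10.0.0.3 (expiry=5+7=12). clock=5
Op 8: insert c.com -> 10.0.0.2 (expiry=5+11=16). clock=5
Op 9: insert a.com -> 10.0.0.6 (expiry=5+5=10). clock=5
Op 10: insert d.com -> 10.0.0.5 (expiry=5+14=19). clock=5
Op 11: tick 4 -> clock=9.
Op 12: tick 8 -> clock=17. purged={a.com,b.com,c.com}
Op 13: tick 8 -> clock=25. purged={d.com}
Op 14: tick 10 -> clock=35.
Op 15: insert d.com -> 10.0.0.4 (expiry=35+16=51). clock=35
Op 16: tick 6 -> clock=41.
Op 17: tick 8 -> clock=49.
Op 18: insert a.com -> 10.0.0.1 (expiry=49+3=52). clock=49
Op 19: insert a.com -> 10.0.0.6 (expiry=49+15=64). clock=49
Op 20: tick 10 -> clock=59. purged={d.com}
Op 21: insert a.com -> 10.0.0.3 (expiry=59+15=74). clock=59
Op 22: insert a.com -> 10.0.0.4 (expiry=59+6=65). clock=59
Op 23: tick 4 -> clock=63.
Op 24: insert c.com -> 10.0.0.5 (expiry=63+9=72). clock=63
Op 25: tick 10 -> clock=73. purged={a.com,c.com}
Op 26: tick 8 -> clock=81.
Op 27: insert b.com -> 10.0.0.7 (expiry=81+5=86). clock=81
Op 28: insert a.com -> 10.0.0.6 (expiry=81+1=82). clock=81
lookup c.com: not in cache (expired or never inserted)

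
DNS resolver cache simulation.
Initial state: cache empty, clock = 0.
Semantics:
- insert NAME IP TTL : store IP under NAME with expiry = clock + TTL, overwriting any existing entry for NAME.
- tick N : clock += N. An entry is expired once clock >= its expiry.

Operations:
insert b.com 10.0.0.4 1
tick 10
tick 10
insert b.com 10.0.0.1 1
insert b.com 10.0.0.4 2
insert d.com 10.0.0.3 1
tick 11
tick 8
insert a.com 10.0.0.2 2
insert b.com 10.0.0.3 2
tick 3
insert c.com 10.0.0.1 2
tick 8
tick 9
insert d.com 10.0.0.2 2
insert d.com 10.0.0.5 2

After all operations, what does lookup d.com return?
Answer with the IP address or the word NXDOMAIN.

Answer: 10.0.0.5

Derivation:
Op 1: insert b.com -> 10.0.0.4 (expiry=0+1=1). clock=0
Op 2: tick 10 -> clock=10. purged={b.com}
Op 3: tick 10 -> clock=20.
Op 4: insert b.com -> 10.0.0.1 (expiry=20+1=21). clock=20
Op 5: insert b.com -> 10.0.0.4 (expiry=20+2=22). clock=20
Op 6: insert d.com -> 10.0.0.3 (expiry=20+1=21). clock=20
Op 7: tick 11 -> clock=31. purged={b.com,d.com}
Op 8: tick 8 -> clock=39.
Op 9: insert a.com -> 10.0.0.2 (expiry=39+2=41). clock=39
Op 10: insert b.com -> 10.0.0.3 (expiry=39+2=41). clock=39
Op 11: tick 3 -> clock=42. purged={a.com,b.com}
Op 12: insert c.com -> 10.0.0.1 (expiry=42+2=44). clock=42
Op 13: tick 8 -> clock=50. purged={c.com}
Op 14: tick 9 -> clock=59.
Op 15: insert d.com -> 10.0.0.2 (expiry=59+2=61). clock=59
Op 16: insert d.com -> 10.0.0.5 (expiry=59+2=61). clock=59
lookup d.com: present, ip=10.0.0.5 expiry=61 > clock=59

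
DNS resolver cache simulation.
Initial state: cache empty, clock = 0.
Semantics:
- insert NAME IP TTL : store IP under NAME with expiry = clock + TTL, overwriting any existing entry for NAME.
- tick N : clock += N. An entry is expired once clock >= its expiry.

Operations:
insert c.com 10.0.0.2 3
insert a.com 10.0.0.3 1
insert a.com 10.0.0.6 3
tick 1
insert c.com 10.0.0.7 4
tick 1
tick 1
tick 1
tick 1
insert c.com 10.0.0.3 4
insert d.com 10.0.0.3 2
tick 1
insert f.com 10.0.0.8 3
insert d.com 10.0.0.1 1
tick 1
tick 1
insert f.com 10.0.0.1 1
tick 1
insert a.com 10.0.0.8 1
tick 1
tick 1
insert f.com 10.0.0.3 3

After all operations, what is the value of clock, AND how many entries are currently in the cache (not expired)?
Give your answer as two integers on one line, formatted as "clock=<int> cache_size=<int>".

Answer: clock=11 cache_size=1

Derivation:
Op 1: insert c.com -> 10.0.0.2 (expiry=0+3=3). clock=0
Op 2: insert a.com -> 10.0.0.3 (expiry=0+1=1). clock=0
Op 3: insert a.com -> 10.0.0.6 (expiry=0+3=3). clock=0
Op 4: tick 1 -> clock=1.
Op 5: insert c.com -> 10.0.0.7 (expiry=1+4=5). clock=1
Op 6: tick 1 -> clock=2.
Op 7: tick 1 -> clock=3. purged={a.com}
Op 8: tick 1 -> clock=4.
Op 9: tick 1 -> clock=5. purged={c.com}
Op 10: insert c.com -> 10.0.0.3 (expiry=5+4=9). clock=5
Op 11: insert d.com -> 10.0.0.3 (expiry=5+2=7). clock=5
Op 12: tick 1 -> clock=6.
Op 13: insert f.com -> 10.0.0.8 (expiry=6+3=9). clock=6
Op 14: insert d.com -> 10.0.0.1 (expiry=6+1=7). clock=6
Op 15: tick 1 -> clock=7. purged={d.com}
Op 16: tick 1 -> clock=8.
Op 17: insert f.com -> 10.0.0.1 (expiry=8+1=9). clock=8
Op 18: tick 1 -> clock=9. purged={c.com,f.com}
Op 19: insert a.com -> 10.0.0.8 (expiry=9+1=10). clock=9
Op 20: tick 1 -> clock=10. purged={a.com}
Op 21: tick 1 -> clock=11.
Op 22: insert f.com -> 10.0.0.3 (expiry=11+3=14). clock=11
Final clock = 11
Final cache (unexpired): {f.com} -> size=1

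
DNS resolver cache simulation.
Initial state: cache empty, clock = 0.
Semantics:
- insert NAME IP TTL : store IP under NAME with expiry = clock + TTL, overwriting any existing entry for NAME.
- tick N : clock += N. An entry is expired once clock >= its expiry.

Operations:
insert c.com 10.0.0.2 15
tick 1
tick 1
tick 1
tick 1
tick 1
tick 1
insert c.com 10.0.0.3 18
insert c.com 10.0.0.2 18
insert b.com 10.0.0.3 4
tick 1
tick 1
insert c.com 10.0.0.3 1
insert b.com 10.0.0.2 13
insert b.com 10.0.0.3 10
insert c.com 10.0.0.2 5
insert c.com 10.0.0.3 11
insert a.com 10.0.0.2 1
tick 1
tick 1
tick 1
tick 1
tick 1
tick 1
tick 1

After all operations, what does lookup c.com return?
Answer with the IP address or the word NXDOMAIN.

Op 1: insert c.com -> 10.0.0.2 (expiry=0+15=15). clock=0
Op 2: tick 1 -> clock=1.
Op 3: tick 1 -> clock=2.
Op 4: tick 1 -> clock=3.
Op 5: tick 1 -> clock=4.
Op 6: tick 1 -> clock=5.
Op 7: tick 1 -> clock=6.
Op 8: insert c.com -> 10.0.0.3 (expiry=6+18=24). clock=6
Op 9: insert c.com -> 10.0.0.2 (expiry=6+18=24). clock=6
Op 10: insert b.com -> 10.0.0.3 (expiry=6+4=10). clock=6
Op 11: tick 1 -> clock=7.
Op 12: tick 1 -> clock=8.
Op 13: insert c.com -> 10.0.0.3 (expiry=8+1=9). clock=8
Op 14: insert b.com -> 10.0.0.2 (expiry=8+13=21). clock=8
Op 15: insert b.com -> 10.0.0.3 (expiry=8+10=18). clock=8
Op 16: insert c.com -> 10.0.0.2 (expiry=8+5=13). clock=8
Op 17: insert c.com -> 10.0.0.3 (expiry=8+11=19). clock=8
Op 18: insert a.com -> 10.0.0.2 (expiry=8+1=9). clock=8
Op 19: tick 1 -> clock=9. purged={a.com}
Op 20: tick 1 -> clock=10.
Op 21: tick 1 -> clock=11.
Op 22: tick 1 -> clock=12.
Op 23: tick 1 -> clock=13.
Op 24: tick 1 -> clock=14.
Op 25: tick 1 -> clock=15.
lookup c.com: present, ip=10.0.0.3 expiry=19 > clock=15

Answer: 10.0.0.3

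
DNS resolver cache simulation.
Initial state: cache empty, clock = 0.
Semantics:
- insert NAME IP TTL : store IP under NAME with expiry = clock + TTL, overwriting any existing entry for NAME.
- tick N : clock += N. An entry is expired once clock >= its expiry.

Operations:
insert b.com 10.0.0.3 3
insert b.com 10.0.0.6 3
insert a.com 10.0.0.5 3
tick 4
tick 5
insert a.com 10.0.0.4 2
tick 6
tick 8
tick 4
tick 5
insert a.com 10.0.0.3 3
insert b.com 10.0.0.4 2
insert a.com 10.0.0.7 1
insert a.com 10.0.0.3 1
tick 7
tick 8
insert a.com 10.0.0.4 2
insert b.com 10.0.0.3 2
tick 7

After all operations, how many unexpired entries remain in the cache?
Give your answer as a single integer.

Answer: 0

Derivation:
Op 1: insert b.com -> 10.0.0.3 (expiry=0+3=3). clock=0
Op 2: insert b.com -> 10.0.0.6 (expiry=0+3=3). clock=0
Op 3: insert a.com -> 10.0.0.5 (expiry=0+3=3). clock=0
Op 4: tick 4 -> clock=4. purged={a.com,b.com}
Op 5: tick 5 -> clock=9.
Op 6: insert a.com -> 10.0.0.4 (expiry=9+2=11). clock=9
Op 7: tick 6 -> clock=15. purged={a.com}
Op 8: tick 8 -> clock=23.
Op 9: tick 4 -> clock=27.
Op 10: tick 5 -> clock=32.
Op 11: insert a.com -> 10.0.0.3 (expiry=32+3=35). clock=32
Op 12: insert b.com -> 10.0.0.4 (expiry=32+2=34). clock=32
Op 13: insert a.com -> 10.0.0.7 (expiry=32+1=33). clock=32
Op 14: insert a.com -> 10.0.0.3 (expiry=32+1=33). clock=32
Op 15: tick 7 -> clock=39. purged={a.com,b.com}
Op 16: tick 8 -> clock=47.
Op 17: insert a.com -> 10.0.0.4 (expiry=47+2=49). clock=47
Op 18: insert b.com -> 10.0.0.3 (expiry=47+2=49). clock=47
Op 19: tick 7 -> clock=54. purged={a.com,b.com}
Final cache (unexpired): {} -> size=0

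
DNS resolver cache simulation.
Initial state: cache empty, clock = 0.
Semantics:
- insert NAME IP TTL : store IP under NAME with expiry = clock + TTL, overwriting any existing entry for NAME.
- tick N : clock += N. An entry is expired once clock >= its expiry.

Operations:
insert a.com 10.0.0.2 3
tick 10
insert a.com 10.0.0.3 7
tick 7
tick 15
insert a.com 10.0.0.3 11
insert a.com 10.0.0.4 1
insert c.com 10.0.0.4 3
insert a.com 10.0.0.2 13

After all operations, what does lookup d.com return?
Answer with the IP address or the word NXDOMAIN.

Answer: NXDOMAIN

Derivation:
Op 1: insert a.com -> 10.0.0.2 (expiry=0+3=3). clock=0
Op 2: tick 10 -> clock=10. purged={a.com}
Op 3: insert a.com -> 10.0.0.3 (expiry=10+7=17). clock=10
Op 4: tick 7 -> clock=17. purged={a.com}
Op 5: tick 15 -> clock=32.
Op 6: insert a.com -> 10.0.0.3 (expiry=32+11=43). clock=32
Op 7: insert a.com -> 10.0.0.4 (expiry=32+1=33). clock=32
Op 8: insert c.com -> 10.0.0.4 (expiry=32+3=35). clock=32
Op 9: insert a.com -> 10.0.0.2 (expiry=32+13=45). clock=32
lookup d.com: not in cache (expired or never inserted)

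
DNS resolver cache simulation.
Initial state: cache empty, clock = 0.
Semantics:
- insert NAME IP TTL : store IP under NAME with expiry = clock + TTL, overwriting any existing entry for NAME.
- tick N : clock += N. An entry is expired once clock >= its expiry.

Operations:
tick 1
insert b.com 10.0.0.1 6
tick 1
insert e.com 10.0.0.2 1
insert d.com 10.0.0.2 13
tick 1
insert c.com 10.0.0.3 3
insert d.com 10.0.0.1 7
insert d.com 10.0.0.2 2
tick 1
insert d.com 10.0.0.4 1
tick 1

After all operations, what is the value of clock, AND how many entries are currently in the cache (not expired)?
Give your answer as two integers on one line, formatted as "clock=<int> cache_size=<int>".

Answer: clock=5 cache_size=2

Derivation:
Op 1: tick 1 -> clock=1.
Op 2: insert b.com -> 10.0.0.1 (expiry=1+6=7). clock=1
Op 3: tick 1 -> clock=2.
Op 4: insert e.com -> 10.0.0.2 (expiry=2+1=3). clock=2
Op 5: insert d.com -> 10.0.0.2 (expiry=2+13=15). clock=2
Op 6: tick 1 -> clock=3. purged={e.com}
Op 7: insert c.com -> 10.0.0.3 (expiry=3+3=6). clock=3
Op 8: insert d.com -> 10.0.0.1 (expiry=3+7=10). clock=3
Op 9: insert d.com -> 10.0.0.2 (expiry=3+2=5). clock=3
Op 10: tick 1 -> clock=4.
Op 11: insert d.com -> 10.0.0.4 (expiry=4+1=5). clock=4
Op 12: tick 1 -> clock=5. purged={d.com}
Final clock = 5
Final cache (unexpired): {b.com,c.com} -> size=2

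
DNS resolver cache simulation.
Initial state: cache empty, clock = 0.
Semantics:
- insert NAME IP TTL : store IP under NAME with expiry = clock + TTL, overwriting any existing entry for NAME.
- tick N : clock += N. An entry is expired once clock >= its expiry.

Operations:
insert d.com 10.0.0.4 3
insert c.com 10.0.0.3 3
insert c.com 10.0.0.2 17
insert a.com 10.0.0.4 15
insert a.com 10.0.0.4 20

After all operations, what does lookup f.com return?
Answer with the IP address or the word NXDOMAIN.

Answer: NXDOMAIN

Derivation:
Op 1: insert d.com -> 10.0.0.4 (expiry=0+3=3). clock=0
Op 2: insert c.com -> 10.0.0.3 (expiry=0+3=3). clock=0
Op 3: insert c.com -> 10.0.0.2 (expiry=0+17=17). clock=0
Op 4: insert a.com -> 10.0.0.4 (expiry=0+15=15). clock=0
Op 5: insert a.com -> 10.0.0.4 (expiry=0+20=20). clock=0
lookup f.com: not in cache (expired or never inserted)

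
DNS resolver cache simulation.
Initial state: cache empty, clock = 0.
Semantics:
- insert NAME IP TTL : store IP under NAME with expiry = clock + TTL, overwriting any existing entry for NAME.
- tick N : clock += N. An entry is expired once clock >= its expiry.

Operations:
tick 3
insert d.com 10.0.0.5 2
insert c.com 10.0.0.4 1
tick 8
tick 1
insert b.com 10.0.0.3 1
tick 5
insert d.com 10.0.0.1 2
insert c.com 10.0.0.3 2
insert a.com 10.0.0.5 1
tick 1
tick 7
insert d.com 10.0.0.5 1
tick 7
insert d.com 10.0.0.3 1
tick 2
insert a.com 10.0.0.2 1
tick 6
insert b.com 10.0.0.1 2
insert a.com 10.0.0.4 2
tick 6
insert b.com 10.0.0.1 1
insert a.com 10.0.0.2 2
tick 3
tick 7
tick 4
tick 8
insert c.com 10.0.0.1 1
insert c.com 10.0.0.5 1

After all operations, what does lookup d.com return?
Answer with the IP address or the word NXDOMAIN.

Answer: NXDOMAIN

Derivation:
Op 1: tick 3 -> clock=3.
Op 2: insert d.com -> 10.0.0.5 (expiry=3+2=5). clock=3
Op 3: insert c.com -> 10.0.0.4 (expiry=3+1=4). clock=3
Op 4: tick 8 -> clock=11. purged={c.com,d.com}
Op 5: tick 1 -> clock=12.
Op 6: insert b.com -> 10.0.0.3 (expiry=12+1=13). clock=12
Op 7: tick 5 -> clock=17. purged={b.com}
Op 8: insert d.com -> 10.0.0.1 (expiry=17+2=19). clock=17
Op 9: insert c.com -> 10.0.0.3 (expiry=17+2=19). clock=17
Op 10: insert a.com -> 10.0.0.5 (expiry=17+1=18). clock=17
Op 11: tick 1 -> clock=18. purged={a.com}
Op 12: tick 7 -> clock=25. purged={c.com,d.com}
Op 13: insert d.com -> 10.0.0.5 (expiry=25+1=26). clock=25
Op 14: tick 7 -> clock=32. purged={d.com}
Op 15: insert d.com -> 10.0.0.3 (expiry=32+1=33). clock=32
Op 16: tick 2 -> clock=34. purged={d.com}
Op 17: insert a.com -> 10.0.0.2 (expiry=34+1=35). clock=34
Op 18: tick 6 -> clock=40. purged={a.com}
Op 19: insert b.com -> 10.0.0.1 (expiry=40+2=42). clock=40
Op 20: insert a.com -> 10.0.0.4 (expiry=40+2=42). clock=40
Op 21: tick 6 -> clock=46. purged={a.com,b.com}
Op 22: insert b.com -> 10.0.0.1 (expiry=46+1=47). clock=46
Op 23: insert a.com -> 10.0.0.2 (expiry=46+2=48). clock=46
Op 24: tick 3 -> clock=49. purged={a.com,b.com}
Op 25: tick 7 -> clock=56.
Op 26: tick 4 -> clock=60.
Op 27: tick 8 -> clock=68.
Op 28: insert c.com -> 10.0.0.1 (expiry=68+1=69). clock=68
Op 29: insert c.com -> 10.0.0.5 (expiry=68+1=69). clock=68
lookup d.com: not in cache (expired or never inserted)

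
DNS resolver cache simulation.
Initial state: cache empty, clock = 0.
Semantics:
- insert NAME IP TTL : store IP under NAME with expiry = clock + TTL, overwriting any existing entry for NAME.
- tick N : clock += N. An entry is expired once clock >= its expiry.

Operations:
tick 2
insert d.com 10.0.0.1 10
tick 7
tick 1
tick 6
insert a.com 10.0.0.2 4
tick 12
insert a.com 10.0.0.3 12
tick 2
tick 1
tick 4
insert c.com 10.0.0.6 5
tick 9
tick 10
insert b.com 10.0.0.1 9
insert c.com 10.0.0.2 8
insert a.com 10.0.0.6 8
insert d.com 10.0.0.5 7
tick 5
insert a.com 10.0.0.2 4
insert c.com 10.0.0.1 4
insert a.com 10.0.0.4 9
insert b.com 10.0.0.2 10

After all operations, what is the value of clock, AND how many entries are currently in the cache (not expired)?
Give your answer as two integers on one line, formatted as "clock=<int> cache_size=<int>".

Op 1: tick 2 -> clock=2.
Op 2: insert d.com -> 10.0.0.1 (expiry=2+10=12). clock=2
Op 3: tick 7 -> clock=9.
Op 4: tick 1 -> clock=10.
Op 5: tick 6 -> clock=16. purged={d.com}
Op 6: insert a.com -> 10.0.0.2 (expiry=16+4=20). clock=16
Op 7: tick 12 -> clock=28. purged={a.com}
Op 8: insert a.com -> 10.0.0.3 (expiry=28+12=40). clock=28
Op 9: tick 2 -> clock=30.
Op 10: tick 1 -> clock=31.
Op 11: tick 4 -> clock=35.
Op 12: insert c.com -> 10.0.0.6 (expiry=35+5=40). clock=35
Op 13: tick 9 -> clock=44. purged={a.com,c.com}
Op 14: tick 10 -> clock=54.
Op 15: insert b.com -> 10.0.0.1 (expiry=54+9=63). clock=54
Op 16: insert c.com -> 10.0.0.2 (expiry=54+8=62). clock=54
Op 17: insert a.com -> 10.0.0.6 (expiry=54+8=62). clock=54
Op 18: insert d.com -> 10.0.0.5 (expiry=54+7=61). clock=54
Op 19: tick 5 -> clock=59.
Op 20: insert a.com -> 10.0.0.2 (expiry=59+4=63). clock=59
Op 21: insert c.com -> 10.0.0.1 (expiry=59+4=63). clock=59
Op 22: insert a.com -> 10.0.0.4 (expiry=59+9=68). clock=59
Op 23: insert b.com -> 10.0.0.2 (expiry=59+10=69). clock=59
Final clock = 59
Final cache (unexpired): {a.com,b.com,c.com,d.com} -> size=4

Answer: clock=59 cache_size=4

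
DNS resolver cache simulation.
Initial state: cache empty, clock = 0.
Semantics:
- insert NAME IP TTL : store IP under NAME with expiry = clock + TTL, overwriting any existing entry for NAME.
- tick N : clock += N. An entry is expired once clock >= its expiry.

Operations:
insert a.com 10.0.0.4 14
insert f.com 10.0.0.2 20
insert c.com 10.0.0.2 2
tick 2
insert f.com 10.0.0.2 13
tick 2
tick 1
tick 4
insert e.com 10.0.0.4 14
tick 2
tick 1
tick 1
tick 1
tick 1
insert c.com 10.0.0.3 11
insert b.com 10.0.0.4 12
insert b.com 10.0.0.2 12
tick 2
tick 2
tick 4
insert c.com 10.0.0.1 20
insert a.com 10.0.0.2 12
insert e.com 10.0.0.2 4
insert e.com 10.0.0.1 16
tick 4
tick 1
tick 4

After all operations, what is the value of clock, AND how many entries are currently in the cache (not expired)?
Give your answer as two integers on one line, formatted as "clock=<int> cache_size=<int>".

Op 1: insert a.com -> 10.0.0.4 (expiry=0+14=14). clock=0
Op 2: insert f.com -> 10.0.0.2 (expiry=0+20=20). clock=0
Op 3: insert c.com -> 10.0.0.2 (expiry=0+2=2). clock=0
Op 4: tick 2 -> clock=2. purged={c.com}
Op 5: insert f.com -> 10.0.0.2 (expiry=2+13=15). clock=2
Op 6: tick 2 -> clock=4.
Op 7: tick 1 -> clock=5.
Op 8: tick 4 -> clock=9.
Op 9: insert e.com -> 10.0.0.4 (expiry=9+14=23). clock=9
Op 10: tick 2 -> clock=11.
Op 11: tick 1 -> clock=12.
Op 12: tick 1 -> clock=13.
Op 13: tick 1 -> clock=14. purged={a.com}
Op 14: tick 1 -> clock=15. purged={f.com}
Op 15: insert c.com -> 10.0.0.3 (expiry=15+11=26). clock=15
Op 16: insert b.com -> 10.0.0.4 (expiry=15+12=27). clock=15
Op 17: insert b.com -> 10.0.0.2 (expiry=15+12=27). clock=15
Op 18: tick 2 -> clock=17.
Op 19: tick 2 -> clock=19.
Op 20: tick 4 -> clock=23. purged={e.com}
Op 21: insert c.com -> 10.0.0.1 (expiry=23+20=43). clock=23
Op 22: insert a.com -> 10.0.0.2 (expiry=23+12=35). clock=23
Op 23: insert e.com -> 10.0.0.2 (expiry=23+4=27). clock=23
Op 24: insert e.com -> 10.0.0.1 (expiry=23+16=39). clock=23
Op 25: tick 4 -> clock=27. purged={b.com}
Op 26: tick 1 -> clock=28.
Op 27: tick 4 -> clock=32.
Final clock = 32
Final cache (unexpired): {a.com,c.com,e.com} -> size=3

Answer: clock=32 cache_size=3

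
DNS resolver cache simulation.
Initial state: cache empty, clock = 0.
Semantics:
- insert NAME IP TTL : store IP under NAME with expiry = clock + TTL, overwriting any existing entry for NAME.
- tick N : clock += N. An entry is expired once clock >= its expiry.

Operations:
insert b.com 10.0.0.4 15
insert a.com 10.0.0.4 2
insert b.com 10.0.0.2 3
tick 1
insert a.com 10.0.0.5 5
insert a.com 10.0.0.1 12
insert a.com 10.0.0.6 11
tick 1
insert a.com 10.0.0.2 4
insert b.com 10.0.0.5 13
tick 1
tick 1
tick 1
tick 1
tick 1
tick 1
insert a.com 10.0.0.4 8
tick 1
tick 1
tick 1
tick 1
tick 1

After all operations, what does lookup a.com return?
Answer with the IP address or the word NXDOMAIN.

Op 1: insert b.com -> 10.0.0.4 (expiry=0+15=15). clock=0
Op 2: insert a.com -> 10.0.0.4 (expiry=0+2=2). clock=0
Op 3: insert b.com -> 10.0.0.2 (expiry=0+3=3). clock=0
Op 4: tick 1 -> clock=1.
Op 5: insert a.com -> 10.0.0.5 (expiry=1+5=6). clock=1
Op 6: insert a.com -> 10.0.0.1 (expiry=1+12=13). clock=1
Op 7: insert a.com -> 10.0.0.6 (expiry=1+11=12). clock=1
Op 8: tick 1 -> clock=2.
Op 9: insert a.com -> 10.0.0.2 (expiry=2+4=6). clock=2
Op 10: insert b.com -> 10.0.0.5 (expiry=2+13=15). clock=2
Op 11: tick 1 -> clock=3.
Op 12: tick 1 -> clock=4.
Op 13: tick 1 -> clock=5.
Op 14: tick 1 -> clock=6. purged={a.com}
Op 15: tick 1 -> clock=7.
Op 16: tick 1 -> clock=8.
Op 17: insert a.com -> 10.0.0.4 (expiry=8+8=16). clock=8
Op 18: tick 1 -> clock=9.
Op 19: tick 1 -> clock=10.
Op 20: tick 1 -> clock=11.
Op 21: tick 1 -> clock=12.
Op 22: tick 1 -> clock=13.
lookup a.com: present, ip=10.0.0.4 expiry=16 > clock=13

Answer: 10.0.0.4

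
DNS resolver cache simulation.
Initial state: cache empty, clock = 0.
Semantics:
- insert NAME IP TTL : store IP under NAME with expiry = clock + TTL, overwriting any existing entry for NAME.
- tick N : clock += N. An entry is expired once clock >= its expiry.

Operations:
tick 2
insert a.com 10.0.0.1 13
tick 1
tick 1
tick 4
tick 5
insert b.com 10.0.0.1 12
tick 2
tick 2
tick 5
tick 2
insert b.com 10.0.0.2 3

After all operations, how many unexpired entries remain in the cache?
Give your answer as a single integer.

Op 1: tick 2 -> clock=2.
Op 2: insert a.com -> 10.0.0.1 (expiry=2+13=15). clock=2
Op 3: tick 1 -> clock=3.
Op 4: tick 1 -> clock=4.
Op 5: tick 4 -> clock=8.
Op 6: tick 5 -> clock=13.
Op 7: insert b.com -> 10.0.0.1 (expiry=13+12=25). clock=13
Op 8: tick 2 -> clock=15. purged={a.com}
Op 9: tick 2 -> clock=17.
Op 10: tick 5 -> clock=22.
Op 11: tick 2 -> clock=24.
Op 12: insert b.com -> 10.0.0.2 (expiry=24+3=27). clock=24
Final cache (unexpired): {b.com} -> size=1

Answer: 1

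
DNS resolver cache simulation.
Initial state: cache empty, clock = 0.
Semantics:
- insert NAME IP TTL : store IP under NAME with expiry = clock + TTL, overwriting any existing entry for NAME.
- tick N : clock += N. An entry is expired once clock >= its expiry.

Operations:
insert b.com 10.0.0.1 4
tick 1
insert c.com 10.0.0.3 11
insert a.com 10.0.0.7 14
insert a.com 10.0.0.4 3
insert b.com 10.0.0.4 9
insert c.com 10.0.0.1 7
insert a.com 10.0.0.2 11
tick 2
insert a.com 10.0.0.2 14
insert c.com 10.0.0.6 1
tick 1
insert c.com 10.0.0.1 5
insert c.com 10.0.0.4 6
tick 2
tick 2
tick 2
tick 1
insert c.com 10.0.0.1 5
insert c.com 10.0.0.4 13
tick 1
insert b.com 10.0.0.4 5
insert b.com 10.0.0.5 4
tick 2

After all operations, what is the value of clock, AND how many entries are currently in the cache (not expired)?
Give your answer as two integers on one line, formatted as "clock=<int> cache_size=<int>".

Op 1: insert b.com -> 10.0.0.1 (expiry=0+4=4). clock=0
Op 2: tick 1 -> clock=1.
Op 3: insert c.com -> 10.0.0.3 (expiry=1+11=12). clock=1
Op 4: insert a.com -> 10.0.0.7 (expiry=1+14=15). clock=1
Op 5: insert a.com -> 10.0.0.4 (expiry=1+3=4). clock=1
Op 6: insert b.com -> 10.0.0.4 (expiry=1+9=10). clock=1
Op 7: insert c.com -> 10.0.0.1 (expiry=1+7=8). clock=1
Op 8: insert a.com -> 10.0.0.2 (expiry=1+11=12). clock=1
Op 9: tick 2 -> clock=3.
Op 10: insert a.com -> 10.0.0.2 (expiry=3+14=17). clock=3
Op 11: insert c.com -> 10.0.0.6 (expiry=3+1=4). clock=3
Op 12: tick 1 -> clock=4. purged={c.com}
Op 13: insert c.com -> 10.0.0.1 (expiry=4+5=9). clock=4
Op 14: insert c.com -> 10.0.0.4 (expiry=4+6=10). clock=4
Op 15: tick 2 -> clock=6.
Op 16: tick 2 -> clock=8.
Op 17: tick 2 -> clock=10. purged={b.com,c.com}
Op 18: tick 1 -> clock=11.
Op 19: insert c.com -> 10.0.0.1 (expiry=11+5=16). clock=11
Op 20: insert c.com -> 10.0.0.4 (expiry=11+13=24). clock=11
Op 21: tick 1 -> clock=12.
Op 22: insert b.com -> 10.0.0.4 (expiry=12+5=17). clock=12
Op 23: insert b.com -> 10.0.0.5 (expiry=12+4=16). clock=12
Op 24: tick 2 -> clock=14.
Final clock = 14
Final cache (unexpired): {a.com,b.com,c.com} -> size=3

Answer: clock=14 cache_size=3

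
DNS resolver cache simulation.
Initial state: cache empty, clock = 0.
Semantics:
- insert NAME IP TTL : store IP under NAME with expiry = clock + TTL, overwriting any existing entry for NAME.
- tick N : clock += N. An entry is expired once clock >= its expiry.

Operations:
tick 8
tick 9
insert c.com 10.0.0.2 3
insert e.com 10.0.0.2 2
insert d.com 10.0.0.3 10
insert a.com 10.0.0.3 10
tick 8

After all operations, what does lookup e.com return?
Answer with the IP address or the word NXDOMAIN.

Answer: NXDOMAIN

Derivation:
Op 1: tick 8 -> clock=8.
Op 2: tick 9 -> clock=17.
Op 3: insert c.com -> 10.0.0.2 (expiry=17+3=20). clock=17
Op 4: insert e.com -> 10.0.0.2 (expiry=17+2=19). clock=17
Op 5: insert d.com -> 10.0.0.3 (expiry=17+10=27). clock=17
Op 6: insert a.com -> 10.0.0.3 (expiry=17+10=27). clock=17
Op 7: tick 8 -> clock=25. purged={c.com,e.com}
lookup e.com: not in cache (expired or never inserted)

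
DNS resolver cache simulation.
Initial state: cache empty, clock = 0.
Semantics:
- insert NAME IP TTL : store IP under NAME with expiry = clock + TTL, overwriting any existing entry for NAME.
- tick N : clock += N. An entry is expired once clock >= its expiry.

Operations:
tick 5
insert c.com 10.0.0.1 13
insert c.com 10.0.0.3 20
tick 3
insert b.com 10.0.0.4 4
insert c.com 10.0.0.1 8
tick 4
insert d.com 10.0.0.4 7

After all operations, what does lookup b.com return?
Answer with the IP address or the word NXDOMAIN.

Answer: NXDOMAIN

Derivation:
Op 1: tick 5 -> clock=5.
Op 2: insert c.com -> 10.0.0.1 (expiry=5+13=18). clock=5
Op 3: insert c.com -> 10.0.0.3 (expiry=5+20=25). clock=5
Op 4: tick 3 -> clock=8.
Op 5: insert b.com -> 10.0.0.4 (expiry=8+4=12). clock=8
Op 6: insert c.com -> 10.0.0.1 (expiry=8+8=16). clock=8
Op 7: tick 4 -> clock=12. purged={b.com}
Op 8: insert d.com -> 10.0.0.4 (expiry=12+7=19). clock=12
lookup b.com: not in cache (expired or never inserted)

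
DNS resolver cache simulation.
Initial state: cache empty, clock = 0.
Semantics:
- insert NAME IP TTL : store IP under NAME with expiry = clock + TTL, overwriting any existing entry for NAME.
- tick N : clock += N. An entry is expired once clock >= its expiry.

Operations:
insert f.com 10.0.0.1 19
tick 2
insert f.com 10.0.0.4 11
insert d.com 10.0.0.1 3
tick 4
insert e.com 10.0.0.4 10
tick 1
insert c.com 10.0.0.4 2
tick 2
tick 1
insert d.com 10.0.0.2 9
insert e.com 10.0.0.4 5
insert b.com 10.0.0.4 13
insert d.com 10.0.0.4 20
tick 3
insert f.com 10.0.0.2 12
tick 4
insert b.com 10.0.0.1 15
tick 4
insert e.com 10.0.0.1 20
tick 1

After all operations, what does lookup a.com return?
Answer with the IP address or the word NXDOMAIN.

Op 1: insert f.com -> 10.0.0.1 (expiry=0+19=19). clock=0
Op 2: tick 2 -> clock=2.
Op 3: insert f.com -> 10.0.0.4 (expiry=2+11=13). clock=2
Op 4: insert d.com -> 10.0.0.1 (expiry=2+3=5). clock=2
Op 5: tick 4 -> clock=6. purged={d.com}
Op 6: insert e.com -> 10.0.0.4 (expiry=6+10=16). clock=6
Op 7: tick 1 -> clock=7.
Op 8: insert c.com -> 10.0.0.4 (expiry=7+2=9). clock=7
Op 9: tick 2 -> clock=9. purged={c.com}
Op 10: tick 1 -> clock=10.
Op 11: insert d.com -> 10.0.0.2 (expiry=10+9=19). clock=10
Op 12: insert e.com -> 10.0.0.4 (expiry=10+5=15). clock=10
Op 13: insert b.com -> 10.0.0.4 (expiry=10+13=23). clock=10
Op 14: insert d.com -> 10.0.0.4 (expiry=10+20=30). clock=10
Op 15: tick 3 -> clock=13. purged={f.com}
Op 16: insert f.com -> 10.0.0.2 (expiry=13+12=25). clock=13
Op 17: tick 4 -> clock=17. purged={e.com}
Op 18: insert b.com -> 10.0.0.1 (expiry=17+15=32). clock=17
Op 19: tick 4 -> clock=21.
Op 20: insert e.com -> 10.0.0.1 (expiry=21+20=41). clock=21
Op 21: tick 1 -> clock=22.
lookup a.com: not in cache (expired or never inserted)

Answer: NXDOMAIN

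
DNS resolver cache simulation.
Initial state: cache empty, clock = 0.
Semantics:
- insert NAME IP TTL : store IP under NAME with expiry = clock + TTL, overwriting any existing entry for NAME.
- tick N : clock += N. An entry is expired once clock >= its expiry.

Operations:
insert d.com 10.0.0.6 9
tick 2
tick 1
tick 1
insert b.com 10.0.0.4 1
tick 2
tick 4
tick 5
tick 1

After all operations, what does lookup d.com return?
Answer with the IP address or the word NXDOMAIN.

Answer: NXDOMAIN

Derivation:
Op 1: insert d.com -> 10.0.0.6 (expiry=0+9=9). clock=0
Op 2: tick 2 -> clock=2.
Op 3: tick 1 -> clock=3.
Op 4: tick 1 -> clock=4.
Op 5: insert b.com -> 10.0.0.4 (expiry=4+1=5). clock=4
Op 6: tick 2 -> clock=6. purged={b.com}
Op 7: tick 4 -> clock=10. purged={d.com}
Op 8: tick 5 -> clock=15.
Op 9: tick 1 -> clock=16.
lookup d.com: not in cache (expired or never inserted)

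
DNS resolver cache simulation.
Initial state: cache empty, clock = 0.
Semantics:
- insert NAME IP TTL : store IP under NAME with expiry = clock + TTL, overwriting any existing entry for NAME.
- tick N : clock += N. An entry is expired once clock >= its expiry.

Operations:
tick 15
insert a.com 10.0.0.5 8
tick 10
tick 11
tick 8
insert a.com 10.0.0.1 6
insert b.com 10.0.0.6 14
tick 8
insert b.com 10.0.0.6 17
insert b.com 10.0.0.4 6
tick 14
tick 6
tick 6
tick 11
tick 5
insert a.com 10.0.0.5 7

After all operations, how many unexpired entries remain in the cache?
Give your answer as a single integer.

Op 1: tick 15 -> clock=15.
Op 2: insert a.com -> 10.0.0.5 (expiry=15+8=23). clock=15
Op 3: tick 10 -> clock=25. purged={a.com}
Op 4: tick 11 -> clock=36.
Op 5: tick 8 -> clock=44.
Op 6: insert a.com -> 10.0.0.1 (expiry=44+6=50). clock=44
Op 7: insert b.com -> 10.0.0.6 (expiry=44+14=58). clock=44
Op 8: tick 8 -> clock=52. purged={a.com}
Op 9: insert b.com -> 10.0.0.6 (expiry=52+17=69). clock=52
Op 10: insert b.com -> 10.0.0.4 (expiry=52+6=58). clock=52
Op 11: tick 14 -> clock=66. purged={b.com}
Op 12: tick 6 -> clock=72.
Op 13: tick 6 -> clock=78.
Op 14: tick 11 -> clock=89.
Op 15: tick 5 -> clock=94.
Op 16: insert a.com -> 10.0.0.5 (expiry=94+7=101). clock=94
Final cache (unexpired): {a.com} -> size=1

Answer: 1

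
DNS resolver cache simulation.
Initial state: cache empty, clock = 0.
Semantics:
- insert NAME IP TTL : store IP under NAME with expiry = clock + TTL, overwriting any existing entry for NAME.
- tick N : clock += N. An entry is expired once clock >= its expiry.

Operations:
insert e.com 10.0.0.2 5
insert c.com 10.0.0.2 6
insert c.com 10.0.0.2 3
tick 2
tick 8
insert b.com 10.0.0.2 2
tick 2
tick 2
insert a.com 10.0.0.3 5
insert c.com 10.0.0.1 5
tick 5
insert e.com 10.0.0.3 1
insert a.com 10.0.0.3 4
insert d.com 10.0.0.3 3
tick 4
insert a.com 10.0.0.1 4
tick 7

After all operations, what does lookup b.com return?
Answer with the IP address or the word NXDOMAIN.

Answer: NXDOMAIN

Derivation:
Op 1: insert e.com -> 10.0.0.2 (expiry=0+5=5). clock=0
Op 2: insert c.com -> 10.0.0.2 (expiry=0+6=6). clock=0
Op 3: insert c.com -> 10.0.0.2 (expiry=0+3=3). clock=0
Op 4: tick 2 -> clock=2.
Op 5: tick 8 -> clock=10. purged={c.com,e.com}
Op 6: insert b.com -> 10.0.0.2 (expiry=10+2=12). clock=10
Op 7: tick 2 -> clock=12. purged={b.com}
Op 8: tick 2 -> clock=14.
Op 9: insert a.com -> 10.0.0.3 (expiry=14+5=19). clock=14
Op 10: insert c.com -> 10.0.0.1 (expiry=14+5=19). clock=14
Op 11: tick 5 -> clock=19. purged={a.com,c.com}
Op 12: insert e.com -> 10.0.0.3 (expiry=19+1=20). clock=19
Op 13: insert a.com -> 10.0.0.3 (expiry=19+4=23). clock=19
Op 14: insert d.com -> 10.0.0.3 (expiry=19+3=22). clock=19
Op 15: tick 4 -> clock=23. purged={a.com,d.com,e.com}
Op 16: insert a.com -> 10.0.0.1 (expiry=23+4=27). clock=23
Op 17: tick 7 -> clock=30. purged={a.com}
lookup b.com: not in cache (expired or never inserted)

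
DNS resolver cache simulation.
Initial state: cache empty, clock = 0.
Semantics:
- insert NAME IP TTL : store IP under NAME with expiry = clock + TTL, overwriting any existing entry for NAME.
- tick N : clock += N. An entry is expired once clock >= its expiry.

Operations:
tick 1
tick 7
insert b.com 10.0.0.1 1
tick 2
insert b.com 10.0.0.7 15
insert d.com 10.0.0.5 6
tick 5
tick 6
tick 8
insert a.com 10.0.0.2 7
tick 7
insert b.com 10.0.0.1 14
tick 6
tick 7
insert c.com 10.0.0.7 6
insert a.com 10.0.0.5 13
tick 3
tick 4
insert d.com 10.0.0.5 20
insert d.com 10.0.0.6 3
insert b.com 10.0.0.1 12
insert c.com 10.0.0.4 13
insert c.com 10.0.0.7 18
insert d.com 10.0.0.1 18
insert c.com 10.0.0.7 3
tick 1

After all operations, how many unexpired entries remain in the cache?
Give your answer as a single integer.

Op 1: tick 1 -> clock=1.
Op 2: tick 7 -> clock=8.
Op 3: insert b.com -> 10.0.0.1 (expiry=8+1=9). clock=8
Op 4: tick 2 -> clock=10. purged={b.com}
Op 5: insert b.com -> 10.0.0.7 (expiry=10+15=25). clock=10
Op 6: insert d.com -> 10.0.0.5 (expiry=10+6=16). clock=10
Op 7: tick 5 -> clock=15.
Op 8: tick 6 -> clock=21. purged={d.com}
Op 9: tick 8 -> clock=29. purged={b.com}
Op 10: insert a.com -> 10.0.0.2 (expiry=29+7=36). clock=29
Op 11: tick 7 -> clock=36. purged={a.com}
Op 12: insert b.com -> 10.0.0.1 (expiry=36+14=50). clock=36
Op 13: tick 6 -> clock=42.
Op 14: tick 7 -> clock=49.
Op 15: insert c.com -> 10.0.0.7 (expiry=49+6=55). clock=49
Op 16: insert a.com -> 10.0.0.5 (expiry=49+13=62). clock=49
Op 17: tick 3 -> clock=52. purged={b.com}
Op 18: tick 4 -> clock=56. purged={c.com}
Op 19: insert d.com -> 10.0.0.5 (expiry=56+20=76). clock=56
Op 20: insert d.com -> 10.0.0.6 (expiry=56+3=59). clock=56
Op 21: insert b.com -> 10.0.0.1 (expiry=56+12=68). clock=56
Op 22: insert c.com -> 10.0.0.4 (expiry=56+13=69). clock=56
Op 23: insert c.com -> 10.0.0.7 (expiry=56+18=74). clock=56
Op 24: insert d.com -> 10.0.0.1 (expiry=56+18=74). clock=56
Op 25: insert c.com -> 10.0.0.7 (expiry=56+3=59). clock=56
Op 26: tick 1 -> clock=57.
Final cache (unexpired): {a.com,b.com,c.com,d.com} -> size=4

Answer: 4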